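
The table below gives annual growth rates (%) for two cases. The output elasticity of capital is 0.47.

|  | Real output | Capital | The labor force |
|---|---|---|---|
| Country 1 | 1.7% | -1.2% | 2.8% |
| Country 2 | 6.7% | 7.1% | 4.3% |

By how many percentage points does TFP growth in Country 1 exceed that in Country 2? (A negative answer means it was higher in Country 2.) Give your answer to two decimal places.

Labor's share = 1 − 0.47 = 0.53.
Country 1: TFP = 1.7 + 0.564 − 1.484 = 0.78%.
Country 2: TFP = 6.7 − 3.337 − 2.279 = 1.084%.
Difference = 0.78 − (1.084) = -0.304 pp.

-0.30 percentage points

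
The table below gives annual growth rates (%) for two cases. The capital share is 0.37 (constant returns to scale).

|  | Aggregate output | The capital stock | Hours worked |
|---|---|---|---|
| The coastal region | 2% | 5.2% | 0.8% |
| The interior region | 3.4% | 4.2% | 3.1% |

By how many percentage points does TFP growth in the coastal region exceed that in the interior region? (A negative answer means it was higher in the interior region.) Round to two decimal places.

Labor's share = 1 − 0.37 = 0.63.
The coastal region: TFP = 2 − 1.924 − 0.504 = -0.428%.
The interior region: TFP = 3.4 − 1.554 − 1.953 = -0.107%.
Difference = -0.428 − (-0.107) = -0.321 pp.

-0.32 percentage points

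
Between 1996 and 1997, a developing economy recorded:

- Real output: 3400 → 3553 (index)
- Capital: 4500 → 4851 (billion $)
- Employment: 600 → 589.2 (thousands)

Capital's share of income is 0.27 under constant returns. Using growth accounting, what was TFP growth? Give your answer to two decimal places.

3.71%

Real output growth = (3553 − 3400) / 3400 = 4.5%.
Capital growth = (4851 − 4500) / 4500 = 7.8%.
Employment growth = (589.2 − 600) / 600 = -1.8%.
Labor's share = 1 − 0.27 = 0.73.
Capital: 0.27 × 7.8 = 2.106 pp.
Employment: 0.73 × (-1.8) = -1.314 pp.
TFP growth = 4.5 − 0.792 = 3.708%.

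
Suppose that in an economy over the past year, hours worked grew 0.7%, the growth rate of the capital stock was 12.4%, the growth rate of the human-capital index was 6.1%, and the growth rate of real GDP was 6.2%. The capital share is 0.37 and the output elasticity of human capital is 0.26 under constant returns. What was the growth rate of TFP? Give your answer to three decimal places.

-0.233%

Labor's share = 1 − 0.37 − 0.26 = 0.37.
The capital stock: 0.37 × 12.4 = 4.588 pp.
The human-capital index: 0.26 × 6.1 = 1.586 pp.
Hours worked: 0.37 × 0.7 = 0.259 pp.
TFP growth = 6.2 − 6.433 = -0.233%.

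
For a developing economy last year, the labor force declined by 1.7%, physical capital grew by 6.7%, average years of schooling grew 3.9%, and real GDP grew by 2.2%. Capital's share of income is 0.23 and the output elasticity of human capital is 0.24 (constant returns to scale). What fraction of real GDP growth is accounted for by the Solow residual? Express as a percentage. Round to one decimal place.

Labor's share = 1 − 0.23 − 0.24 = 0.53.
Physical capital: 0.23 × 6.7 = 1.541 pp.
Average years of schooling: 0.24 × 3.9 = 0.936 pp.
The labor force: 0.53 × (-1.7) = -0.901 pp.
TFP growth = 2.2 − 1.576 = 0.624%.
TFP share of growth = 0.624 / 2.2 × 100 = 28.364%.

28.4%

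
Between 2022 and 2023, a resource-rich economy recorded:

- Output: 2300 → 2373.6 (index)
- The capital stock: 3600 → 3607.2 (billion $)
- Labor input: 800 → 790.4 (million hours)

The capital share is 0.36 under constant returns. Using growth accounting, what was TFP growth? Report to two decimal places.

TFP growth was 3.90%.

Output growth = (2373.6 − 2300) / 2300 = 3.2%.
The capital stock growth = (3607.2 − 3600) / 3600 = 0.2%.
Labor input growth = (790.4 − 800) / 800 = -1.2%.
Labor's share = 1 − 0.36 = 0.64.
The capital stock: 0.36 × 0.2 = 0.072 pp.
Labor input: 0.64 × (-1.2) = -0.768 pp.
TFP growth = 3.2 + 0.696 = 3.896%.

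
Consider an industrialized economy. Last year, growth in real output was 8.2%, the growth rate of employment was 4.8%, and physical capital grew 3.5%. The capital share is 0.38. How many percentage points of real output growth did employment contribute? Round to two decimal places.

2.98 pp

Labor's share = 1 − 0.38 = 0.62.
Contribution = share × growth = 0.62 × 4.8 = 2.976 pp.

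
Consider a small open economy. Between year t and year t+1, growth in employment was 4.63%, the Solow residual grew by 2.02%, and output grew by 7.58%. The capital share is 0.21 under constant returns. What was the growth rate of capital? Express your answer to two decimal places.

Labor's share = 1 − 0.21 = 0.79.
gY = gA + 0.79×4.63 + 0.21×g.
0.21×g = 7.58 − 2.02 − 3.6577 = 1.9023.
g = 1.9023 / 0.21 = 9.0586%.

Capital growth was 9.06%.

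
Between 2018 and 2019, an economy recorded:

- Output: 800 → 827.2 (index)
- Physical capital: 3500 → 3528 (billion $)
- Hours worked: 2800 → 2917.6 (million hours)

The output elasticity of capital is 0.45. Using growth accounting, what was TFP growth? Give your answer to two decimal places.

0.73%

Output growth = (827.2 − 800) / 800 = 3.4%.
Physical capital growth = (3528 − 3500) / 3500 = 0.8%.
Hours worked growth = (2917.6 − 2800) / 2800 = 4.2%.
Labor's share = 1 − 0.45 = 0.55.
Physical capital: 0.45 × 0.8 = 0.36 pp.
Hours worked: 0.55 × 4.2 = 2.31 pp.
TFP growth = 3.4 − 2.67 = 0.73%.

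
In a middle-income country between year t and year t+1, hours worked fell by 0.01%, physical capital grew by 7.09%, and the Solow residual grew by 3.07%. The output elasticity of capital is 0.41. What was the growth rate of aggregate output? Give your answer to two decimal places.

5.97%

Labor's share = 1 − 0.41 = 0.59.
Physical capital: 0.41 × 7.09 = 2.9069 pp.
Hours worked: 0.59 × (-0.01) = -0.0059 pp.
Output growth = 3.07 + 2.901 = 5.971%.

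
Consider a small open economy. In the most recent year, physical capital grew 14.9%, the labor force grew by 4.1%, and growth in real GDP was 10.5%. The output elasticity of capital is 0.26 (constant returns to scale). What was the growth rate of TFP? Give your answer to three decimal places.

Labor's share = 1 − 0.26 = 0.74.
Physical capital: 0.26 × 14.9 = 3.874 pp.
The labor force: 0.74 × 4.1 = 3.034 pp.
TFP growth = 10.5 − 6.908 = 3.592%.

3.592%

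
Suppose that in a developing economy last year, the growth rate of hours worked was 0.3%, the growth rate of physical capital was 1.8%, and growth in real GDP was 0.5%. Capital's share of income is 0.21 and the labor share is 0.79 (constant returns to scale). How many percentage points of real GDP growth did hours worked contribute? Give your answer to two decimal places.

0.24 pp

Labor's share = 1 − 0.21 = 0.79.
Contribution = share × growth = 0.79 × 0.3 = 0.237 pp.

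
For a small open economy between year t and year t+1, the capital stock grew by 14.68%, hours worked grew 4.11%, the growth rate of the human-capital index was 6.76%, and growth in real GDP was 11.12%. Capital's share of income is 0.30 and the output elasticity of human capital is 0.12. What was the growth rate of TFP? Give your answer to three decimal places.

TFP growth was 3.521%.

Labor's share = 1 − 0.3 − 0.12 = 0.58.
The capital stock: 0.3 × 14.68 = 4.404 pp.
The human-capital index: 0.12 × 6.76 = 0.8112 pp.
Hours worked: 0.58 × 4.11 = 2.3838 pp.
TFP growth = 11.12 − 7.599 = 3.521%.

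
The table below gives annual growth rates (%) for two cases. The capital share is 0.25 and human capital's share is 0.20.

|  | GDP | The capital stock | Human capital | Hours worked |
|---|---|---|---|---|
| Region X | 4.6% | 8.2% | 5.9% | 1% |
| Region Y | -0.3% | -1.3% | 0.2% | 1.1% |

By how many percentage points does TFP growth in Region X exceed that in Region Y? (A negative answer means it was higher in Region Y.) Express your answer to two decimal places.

1.44 percentage points

Labor's share = 1 − 0.25 − 0.2 = 0.55.
Region X: TFP = 4.6 − 2.05 − 1.18 − 0.55 = 0.82%.
Region Y: TFP = -0.3 + 0.325 − 0.04 − 0.605 = -0.62%.
Difference = 0.82 − (-0.62) = 1.44 pp.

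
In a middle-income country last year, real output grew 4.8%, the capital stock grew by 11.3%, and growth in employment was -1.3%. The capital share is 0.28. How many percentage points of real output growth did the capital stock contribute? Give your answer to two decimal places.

Contribution = share × growth = 0.28 × 11.3 = 3.164 pp.

3.16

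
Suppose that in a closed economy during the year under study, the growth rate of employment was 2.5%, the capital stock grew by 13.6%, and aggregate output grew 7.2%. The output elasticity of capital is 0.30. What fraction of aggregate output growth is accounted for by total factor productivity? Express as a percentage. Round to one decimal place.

Total factor productivity accounted for 19.0% of growth.

Labor's share = 1 − 0.3 = 0.7.
The capital stock: 0.3 × 13.6 = 4.08 pp.
Employment: 0.7 × 2.5 = 1.75 pp.
TFP growth = 7.2 − 5.83 = 1.37%.
TFP share of growth = 1.37 / 7.2 × 100 = 19.028%.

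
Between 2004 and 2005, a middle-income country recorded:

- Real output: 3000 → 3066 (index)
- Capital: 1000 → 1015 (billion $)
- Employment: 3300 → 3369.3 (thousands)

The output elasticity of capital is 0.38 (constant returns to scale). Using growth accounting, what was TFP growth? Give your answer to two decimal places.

Real output growth = (3066 − 3000) / 3000 = 2.2%.
Capital growth = (1015 − 1000) / 1000 = 1.5%.
Employment growth = (3369.3 − 3300) / 3300 = 2.1%.
Labor's share = 1 − 0.38 = 0.62.
Capital: 0.38 × 1.5 = 0.57 pp.
Employment: 0.62 × 2.1 = 1.302 pp.
TFP growth = 2.2 − 1.872 = 0.328%.

0.33%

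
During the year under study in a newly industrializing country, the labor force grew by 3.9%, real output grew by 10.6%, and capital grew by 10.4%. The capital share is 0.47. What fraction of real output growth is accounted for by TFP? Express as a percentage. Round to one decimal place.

TFP accounted for 34.4% of growth.

Labor's share = 1 − 0.47 = 0.53.
Capital: 0.47 × 10.4 = 4.888 pp.
The labor force: 0.53 × 3.9 = 2.067 pp.
TFP growth = 10.6 − 6.955 = 3.645%.
TFP share of growth = 3.645 / 10.6 × 100 = 34.387%.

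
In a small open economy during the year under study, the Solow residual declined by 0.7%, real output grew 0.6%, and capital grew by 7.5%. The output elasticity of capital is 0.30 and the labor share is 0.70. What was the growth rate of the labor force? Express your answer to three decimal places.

-1.357%

Labor's share = 1 − 0.3 = 0.7.
gY = gA + 0.3×7.5 + 0.7×g.
0.7×g = 0.6 + 0.7 − 2.25 = -0.95.
g = -0.95 / 0.7 = -1.35714%.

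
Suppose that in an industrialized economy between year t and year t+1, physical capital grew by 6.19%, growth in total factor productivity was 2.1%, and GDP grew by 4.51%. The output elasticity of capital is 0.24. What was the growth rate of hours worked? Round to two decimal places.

1.22%

Labor's share = 1 − 0.24 = 0.76.
gY = gA + 0.24×6.19 + 0.76×g.
0.76×g = 4.51 − 2.1 − 1.4856 = 0.9244.
g = 0.9244 / 0.76 = 1.2163%.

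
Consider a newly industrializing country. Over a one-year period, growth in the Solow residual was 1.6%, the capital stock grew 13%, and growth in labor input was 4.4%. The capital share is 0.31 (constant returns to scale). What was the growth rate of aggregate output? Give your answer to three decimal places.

Aggregate output grew 8.666%.

Labor's share = 1 − 0.31 = 0.69.
The capital stock: 0.31 × 13 = 4.03 pp.
Labor input: 0.69 × 4.4 = 3.036 pp.
Output growth = 1.6 + 7.066 = 8.666%.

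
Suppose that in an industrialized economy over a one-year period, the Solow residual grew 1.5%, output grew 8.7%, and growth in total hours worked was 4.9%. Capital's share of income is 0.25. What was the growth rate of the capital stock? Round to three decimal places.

Labor's share = 1 − 0.25 = 0.75.
gY = gA + 0.75×4.9 + 0.25×g.
0.25×g = 8.7 − 1.5 − 3.675 = 3.525.
g = 3.525 / 0.25 = 14.1%.

The capital stock growth was 14.100%.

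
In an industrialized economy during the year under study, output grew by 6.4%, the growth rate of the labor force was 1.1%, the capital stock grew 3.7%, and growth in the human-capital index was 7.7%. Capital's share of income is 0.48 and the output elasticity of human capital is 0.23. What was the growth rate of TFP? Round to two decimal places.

TFP grew 2.53%.

Labor's share = 1 − 0.48 − 0.23 = 0.29.
The capital stock: 0.48 × 3.7 = 1.776 pp.
The human-capital index: 0.23 × 7.7 = 1.771 pp.
The labor force: 0.29 × 1.1 = 0.319 pp.
TFP growth = 6.4 − 3.866 = 2.534%.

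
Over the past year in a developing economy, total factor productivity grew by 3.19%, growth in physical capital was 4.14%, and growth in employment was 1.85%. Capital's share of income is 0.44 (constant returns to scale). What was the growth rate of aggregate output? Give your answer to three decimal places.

Labor's share = 1 − 0.44 = 0.56.
Physical capital: 0.44 × 4.14 = 1.8216 pp.
Employment: 0.56 × 1.85 = 1.036 pp.
Output growth = 3.19 + 2.8576 = 6.0476%.

6.048%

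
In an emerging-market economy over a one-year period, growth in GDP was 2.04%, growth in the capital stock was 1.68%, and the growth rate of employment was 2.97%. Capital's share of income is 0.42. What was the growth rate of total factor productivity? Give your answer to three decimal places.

-0.388%

Labor's share = 1 − 0.42 = 0.58.
The capital stock: 0.42 × 1.68 = 0.7056 pp.
Employment: 0.58 × 2.97 = 1.7226 pp.
TFP growth = 2.04 − 2.4282 = -0.3882%.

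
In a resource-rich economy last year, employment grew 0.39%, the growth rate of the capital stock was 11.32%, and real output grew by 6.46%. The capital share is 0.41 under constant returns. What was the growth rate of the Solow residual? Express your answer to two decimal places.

Labor's share = 1 − 0.41 = 0.59.
The capital stock: 0.41 × 11.32 = 4.6412 pp.
Employment: 0.59 × 0.39 = 0.2301 pp.
TFP growth = 6.46 − 4.8713 = 1.5887%.

The Solow residual grew 1.59%.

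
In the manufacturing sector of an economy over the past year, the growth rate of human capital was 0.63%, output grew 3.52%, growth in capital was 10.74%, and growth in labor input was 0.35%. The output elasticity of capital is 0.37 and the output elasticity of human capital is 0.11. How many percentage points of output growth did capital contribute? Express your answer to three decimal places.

Contribution = share × growth = 0.37 × 10.74 = 3.9738 pp.

3.974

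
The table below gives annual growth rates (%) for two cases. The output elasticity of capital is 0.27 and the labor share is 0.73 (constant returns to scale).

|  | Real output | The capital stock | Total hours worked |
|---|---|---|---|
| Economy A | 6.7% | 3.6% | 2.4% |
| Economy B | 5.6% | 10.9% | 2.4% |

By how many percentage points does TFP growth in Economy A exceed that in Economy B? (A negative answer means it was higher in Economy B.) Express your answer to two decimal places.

Labor's share = 1 − 0.27 = 0.73.
Economy A: TFP = 6.7 − 0.972 − 1.752 = 3.976%.
Economy B: TFP = 5.6 − 2.943 − 1.752 = 0.905%.
Difference = 3.976 − (0.905) = 3.071 pp.

3.07 percentage points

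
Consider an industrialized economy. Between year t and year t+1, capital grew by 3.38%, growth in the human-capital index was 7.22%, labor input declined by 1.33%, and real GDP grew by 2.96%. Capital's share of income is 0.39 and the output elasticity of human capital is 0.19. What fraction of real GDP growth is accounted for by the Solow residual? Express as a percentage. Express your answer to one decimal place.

Labor's share = 1 − 0.39 − 0.19 = 0.42.
Capital: 0.39 × 3.38 = 1.3182 pp.
The human-capital index: 0.19 × 7.22 = 1.3718 pp.
Labor input: 0.42 × (-1.33) = -0.5586 pp.
TFP growth = 2.96 − 2.1314 = 0.8286%.
TFP share of growth = 0.8286 / 2.96 × 100 = 27.993%.

28.0%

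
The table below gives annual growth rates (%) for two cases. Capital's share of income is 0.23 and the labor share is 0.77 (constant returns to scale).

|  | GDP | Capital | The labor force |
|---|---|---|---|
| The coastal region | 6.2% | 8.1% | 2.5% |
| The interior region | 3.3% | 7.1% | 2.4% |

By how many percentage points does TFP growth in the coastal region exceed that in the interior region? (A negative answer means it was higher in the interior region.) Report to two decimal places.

2.59 percentage points

Labor's share = 1 − 0.23 = 0.77.
The coastal region: TFP = 6.2 − 1.863 − 1.925 = 2.412%.
The interior region: TFP = 3.3 − 1.633 − 1.848 = -0.181%.
Difference = 2.412 − (-0.181) = 2.593 pp.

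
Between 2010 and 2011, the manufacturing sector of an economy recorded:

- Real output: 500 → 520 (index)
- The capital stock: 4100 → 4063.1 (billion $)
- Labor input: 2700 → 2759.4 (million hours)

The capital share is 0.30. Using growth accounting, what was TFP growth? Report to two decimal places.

2.73%

Real output growth = (520 − 500) / 500 = 4%.
The capital stock growth = (4063.1 − 4100) / 4100 = -0.9%.
Labor input growth = (2759.4 − 2700) / 2700 = 2.2%.
Labor's share = 1 − 0.3 = 0.7.
The capital stock: 0.3 × (-0.9) = -0.27 pp.
Labor input: 0.7 × 2.2 = 1.54 pp.
TFP growth = 4 − 1.27 = 2.73%.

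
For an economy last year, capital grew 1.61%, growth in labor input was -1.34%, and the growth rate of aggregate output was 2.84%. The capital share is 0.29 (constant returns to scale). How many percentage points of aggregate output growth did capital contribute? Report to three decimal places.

0.467

Contribution = share × growth = 0.29 × 1.61 = 0.4669 pp.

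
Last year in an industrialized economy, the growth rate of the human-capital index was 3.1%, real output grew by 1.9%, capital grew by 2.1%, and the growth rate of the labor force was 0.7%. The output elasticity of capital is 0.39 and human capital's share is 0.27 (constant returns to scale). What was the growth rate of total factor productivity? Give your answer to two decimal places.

Labor's share = 1 − 0.39 − 0.27 = 0.34.
Capital: 0.39 × 2.1 = 0.819 pp.
The human-capital index: 0.27 × 3.1 = 0.837 pp.
The labor force: 0.34 × 0.7 = 0.238 pp.
TFP growth = 1.9 − 1.894 = 0.006%.

Total factor productivity growth was 0.01%.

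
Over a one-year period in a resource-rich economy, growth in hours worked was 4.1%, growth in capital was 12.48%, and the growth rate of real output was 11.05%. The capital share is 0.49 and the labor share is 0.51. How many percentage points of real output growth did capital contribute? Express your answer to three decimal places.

6.115 pp

Contribution = share × growth = 0.49 × 12.48 = 6.1152 pp.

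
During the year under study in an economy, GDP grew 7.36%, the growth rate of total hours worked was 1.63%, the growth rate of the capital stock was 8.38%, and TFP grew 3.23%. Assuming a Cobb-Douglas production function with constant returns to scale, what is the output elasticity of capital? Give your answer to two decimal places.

α = 0.37

gY = gA + α·gK + (1−α)·gL, so gY − gA − gL = α(gK − gL).
7.36 − 3.23 − 1.63 = α × (8.38 − 1.63).
2.5 = 6.75 α, so α = 0.3704.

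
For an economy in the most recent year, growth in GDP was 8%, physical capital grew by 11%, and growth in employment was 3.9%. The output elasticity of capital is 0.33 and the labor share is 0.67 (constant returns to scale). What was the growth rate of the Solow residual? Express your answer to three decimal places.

Labor's share = 1 − 0.33 = 0.67.
Physical capital: 0.33 × 11 = 3.63 pp.
Employment: 0.67 × 3.9 = 2.613 pp.
TFP growth = 8 − 6.243 = 1.757%.

1.757%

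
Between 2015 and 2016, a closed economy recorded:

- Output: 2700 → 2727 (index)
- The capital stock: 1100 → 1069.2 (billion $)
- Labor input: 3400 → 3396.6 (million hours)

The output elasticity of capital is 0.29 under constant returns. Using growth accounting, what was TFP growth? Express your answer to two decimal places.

1.88%

Output growth = (2727 − 2700) / 2700 = 1%.
The capital stock growth = (1069.2 − 1100) / 1100 = -2.8%.
Labor input growth = (3396.6 − 3400) / 3400 = -0.1%.
Labor's share = 1 − 0.29 = 0.71.
The capital stock: 0.29 × (-2.8) = -0.812 pp.
Labor input: 0.71 × (-0.1) = -0.071 pp.
TFP growth = 1 + 0.883 = 1.883%.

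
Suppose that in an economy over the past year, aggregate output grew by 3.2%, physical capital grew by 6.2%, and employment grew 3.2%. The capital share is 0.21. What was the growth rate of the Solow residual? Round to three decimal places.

-0.630%

Labor's share = 1 − 0.21 = 0.79.
Physical capital: 0.21 × 6.2 = 1.302 pp.
Employment: 0.79 × 3.2 = 2.528 pp.
TFP growth = 3.2 − 3.83 = -0.63%.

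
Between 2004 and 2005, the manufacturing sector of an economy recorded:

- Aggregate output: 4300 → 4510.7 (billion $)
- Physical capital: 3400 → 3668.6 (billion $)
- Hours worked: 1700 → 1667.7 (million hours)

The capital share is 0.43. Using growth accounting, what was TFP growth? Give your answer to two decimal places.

Aggregate output growth = (4510.7 − 4300) / 4300 = 4.9%.
Physical capital growth = (3668.6 − 3400) / 3400 = 7.9%.
Hours worked growth = (1667.7 − 1700) / 1700 = -1.9%.
Labor's share = 1 − 0.43 = 0.57.
Physical capital: 0.43 × 7.9 = 3.397 pp.
Hours worked: 0.57 × (-1.9) = -1.083 pp.
TFP growth = 4.9 − 2.314 = 2.586%.

TFP growth was 2.59%.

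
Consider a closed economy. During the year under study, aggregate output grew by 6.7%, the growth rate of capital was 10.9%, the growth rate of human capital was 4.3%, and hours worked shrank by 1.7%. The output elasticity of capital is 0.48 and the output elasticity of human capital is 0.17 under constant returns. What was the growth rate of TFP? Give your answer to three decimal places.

Labor's share = 1 − 0.48 − 0.17 = 0.35.
Capital: 0.48 × 10.9 = 5.232 pp.
Human capital: 0.17 × 4.3 = 0.731 pp.
Hours worked: 0.35 × (-1.7) = -0.595 pp.
TFP growth = 6.7 − 5.368 = 1.332%.

1.332%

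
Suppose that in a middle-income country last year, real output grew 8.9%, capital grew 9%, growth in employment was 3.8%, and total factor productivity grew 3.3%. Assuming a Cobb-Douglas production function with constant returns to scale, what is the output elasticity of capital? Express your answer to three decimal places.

0.346

gY = gA + α·gK + (1−α)·gL, so gY − gA − gL = α(gK − gL).
8.9 − 3.3 − 3.8 = α × (9 − 3.8).
1.8 = 5.2 α, so α = 0.34615.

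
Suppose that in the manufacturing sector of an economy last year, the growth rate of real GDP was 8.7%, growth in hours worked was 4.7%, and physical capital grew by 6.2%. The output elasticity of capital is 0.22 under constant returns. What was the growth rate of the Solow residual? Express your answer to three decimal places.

3.670%

Labor's share = 1 − 0.22 = 0.78.
Physical capital: 0.22 × 6.2 = 1.364 pp.
Hours worked: 0.78 × 4.7 = 3.666 pp.
TFP growth = 8.7 − 5.03 = 3.67%.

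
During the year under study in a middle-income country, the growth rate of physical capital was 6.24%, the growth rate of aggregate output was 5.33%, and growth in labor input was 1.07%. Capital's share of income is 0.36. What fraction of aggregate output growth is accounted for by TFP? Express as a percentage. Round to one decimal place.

TFP accounted for 45.0% of growth.

Labor's share = 1 − 0.36 = 0.64.
Physical capital: 0.36 × 6.24 = 2.2464 pp.
Labor input: 0.64 × 1.07 = 0.6848 pp.
TFP growth = 5.33 − 2.9312 = 2.3988%.
TFP share of growth = 2.3988 / 5.33 × 100 = 45.006%.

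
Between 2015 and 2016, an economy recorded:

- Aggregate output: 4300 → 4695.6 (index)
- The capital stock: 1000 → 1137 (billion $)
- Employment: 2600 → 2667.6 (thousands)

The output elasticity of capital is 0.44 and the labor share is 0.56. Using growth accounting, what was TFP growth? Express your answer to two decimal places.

Aggregate output growth = (4695.6 − 4300) / 4300 = 9.2%.
The capital stock growth = (1137 − 1000) / 1000 = 13.7%.
Employment growth = (2667.6 − 2600) / 2600 = 2.6%.
Labor's share = 1 − 0.44 = 0.56.
The capital stock: 0.44 × 13.7 = 6.028 pp.
Employment: 0.56 × 2.6 = 1.456 pp.
TFP growth = 9.2 − 7.484 = 1.716%.

TFP growth was 1.72%.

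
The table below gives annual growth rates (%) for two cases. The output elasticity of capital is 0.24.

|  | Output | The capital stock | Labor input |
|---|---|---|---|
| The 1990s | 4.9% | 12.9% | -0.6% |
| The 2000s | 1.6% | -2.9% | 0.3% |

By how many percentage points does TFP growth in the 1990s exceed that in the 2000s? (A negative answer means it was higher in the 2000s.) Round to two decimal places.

0.19 percentage points

Labor's share = 1 − 0.24 = 0.76.
The 1990s: TFP = 4.9 − 3.096 + 0.456 = 2.26%.
The 2000s: TFP = 1.6 + 0.696 − 0.228 = 2.068%.
Difference = 2.26 − (2.068) = 0.192 pp.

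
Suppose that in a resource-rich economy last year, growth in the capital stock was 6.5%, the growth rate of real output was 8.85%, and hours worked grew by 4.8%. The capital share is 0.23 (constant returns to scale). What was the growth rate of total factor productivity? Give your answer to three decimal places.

Labor's share = 1 − 0.23 = 0.77.
The capital stock: 0.23 × 6.5 = 1.495 pp.
Hours worked: 0.77 × 4.8 = 3.696 pp.
TFP growth = 8.85 − 5.191 = 3.659%.

3.659%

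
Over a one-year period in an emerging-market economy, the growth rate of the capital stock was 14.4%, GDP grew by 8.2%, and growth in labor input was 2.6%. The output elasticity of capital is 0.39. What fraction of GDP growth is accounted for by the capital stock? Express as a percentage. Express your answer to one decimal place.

The capital stock contributed 0.39 × 14.4 = 5.616 pp.
Share of growth = 5.616 / 8.2 × 100 = 68.488%.

The capital stock accounted for 68.5% of growth.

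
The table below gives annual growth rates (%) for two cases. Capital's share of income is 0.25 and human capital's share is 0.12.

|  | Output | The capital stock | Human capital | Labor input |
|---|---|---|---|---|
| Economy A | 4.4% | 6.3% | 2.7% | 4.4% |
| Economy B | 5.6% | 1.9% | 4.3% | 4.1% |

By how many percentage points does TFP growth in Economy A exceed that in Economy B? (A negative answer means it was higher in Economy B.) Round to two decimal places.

Labor's share = 1 − 0.25 − 0.12 = 0.63.
Economy A: TFP = 4.4 − 1.575 − 0.324 − 2.772 = -0.271%.
Economy B: TFP = 5.6 − 0.475 − 0.516 − 2.583 = 2.026%.
Difference = -0.271 − (2.026) = -2.297 pp.

-2.30 percentage points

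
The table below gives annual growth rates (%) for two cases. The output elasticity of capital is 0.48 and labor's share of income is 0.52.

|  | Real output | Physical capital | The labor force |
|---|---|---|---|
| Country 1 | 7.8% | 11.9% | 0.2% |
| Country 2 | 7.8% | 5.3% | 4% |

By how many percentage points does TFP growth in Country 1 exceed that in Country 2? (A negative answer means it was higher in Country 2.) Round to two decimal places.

-1.19 percentage points

Labor's share = 1 − 0.48 = 0.52.
Country 1: TFP = 7.8 − 5.712 − 0.104 = 1.984%.
Country 2: TFP = 7.8 − 2.544 − 2.08 = 3.176%.
Difference = 1.984 − (3.176) = -1.192 pp.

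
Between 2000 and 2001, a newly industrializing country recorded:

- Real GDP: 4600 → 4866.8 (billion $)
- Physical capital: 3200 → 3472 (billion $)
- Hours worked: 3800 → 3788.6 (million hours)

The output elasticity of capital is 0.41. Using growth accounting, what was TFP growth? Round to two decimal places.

Real GDP growth = (4866.8 − 4600) / 4600 = 5.8%.
Physical capital growth = (3472 − 3200) / 3200 = 8.5%.
Hours worked growth = (3788.6 − 3800) / 3800 = -0.3%.
Labor's share = 1 − 0.41 = 0.59.
Physical capital: 0.41 × 8.5 = 3.485 pp.
Hours worked: 0.59 × (-0.3) = -0.177 pp.
TFP growth = 5.8 − 3.308 = 2.492%.

TFP grew 2.49%.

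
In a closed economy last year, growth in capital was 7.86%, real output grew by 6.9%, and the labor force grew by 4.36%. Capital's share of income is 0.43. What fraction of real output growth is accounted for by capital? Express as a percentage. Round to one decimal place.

Capital contributed 0.43 × 7.86 = 3.3798 pp.
Share of growth = 3.3798 / 6.9 × 100 = 48.983%.

Capital accounted for 49.0% of growth.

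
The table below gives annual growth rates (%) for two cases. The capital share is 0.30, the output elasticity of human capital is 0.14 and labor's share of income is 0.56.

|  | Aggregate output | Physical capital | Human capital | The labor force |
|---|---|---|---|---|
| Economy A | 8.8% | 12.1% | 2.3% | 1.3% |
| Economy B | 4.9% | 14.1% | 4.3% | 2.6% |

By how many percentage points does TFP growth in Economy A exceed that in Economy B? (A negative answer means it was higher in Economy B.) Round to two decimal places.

Labor's share = 1 − 0.3 − 0.14 = 0.56.
Economy A: TFP = 8.8 − 3.63 − 0.322 − 0.728 = 4.12%.
Economy B: TFP = 4.9 − 4.23 − 0.602 − 1.456 = -1.388%.
Difference = 4.12 − (-1.388) = 5.508 pp.

5.51 percentage points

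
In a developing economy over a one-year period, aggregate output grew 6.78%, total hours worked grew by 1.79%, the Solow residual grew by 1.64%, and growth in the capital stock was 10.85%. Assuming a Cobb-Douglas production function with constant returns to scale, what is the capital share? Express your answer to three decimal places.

gY = gA + α·gK + (1−α)·gL, so gY − gA − gL = α(gK − gL).
6.78 − 1.64 − 1.79 = α × (10.85 − 1.79).
3.35 = 9.06 α, so α = 0.36976.

0.370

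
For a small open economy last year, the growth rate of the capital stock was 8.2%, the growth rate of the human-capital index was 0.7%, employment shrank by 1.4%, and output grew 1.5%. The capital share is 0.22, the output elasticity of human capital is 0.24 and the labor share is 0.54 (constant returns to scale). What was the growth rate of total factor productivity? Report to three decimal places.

Labor's share = 1 − 0.22 − 0.24 = 0.54.
The capital stock: 0.22 × 8.2 = 1.804 pp.
The human-capital index: 0.24 × 0.7 = 0.168 pp.
Employment: 0.54 × (-1.4) = -0.756 pp.
TFP growth = 1.5 − 1.216 = 0.284%.

Total factor productivity grew 0.284%.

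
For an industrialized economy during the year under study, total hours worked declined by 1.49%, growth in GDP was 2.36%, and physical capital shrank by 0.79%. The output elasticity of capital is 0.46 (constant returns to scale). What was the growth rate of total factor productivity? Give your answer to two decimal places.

Labor's share = 1 − 0.46 = 0.54.
Physical capital: 0.46 × (-0.79) = -0.3634 pp.
Total hours worked: 0.54 × (-1.49) = -0.8046 pp.
TFP growth = 2.36 + 1.168 = 3.528%.

Total factor productivity grew 3.53%.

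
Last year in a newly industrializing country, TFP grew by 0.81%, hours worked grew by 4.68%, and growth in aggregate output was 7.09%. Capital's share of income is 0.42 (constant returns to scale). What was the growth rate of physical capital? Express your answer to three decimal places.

Labor's share = 1 − 0.42 = 0.58.
gY = gA + 0.58×4.68 + 0.42×g.
0.42×g = 7.09 − 0.81 − 2.7144 = 3.5656.
g = 3.5656 / 0.42 = 8.48952%.

Physical capital grew 8.490%.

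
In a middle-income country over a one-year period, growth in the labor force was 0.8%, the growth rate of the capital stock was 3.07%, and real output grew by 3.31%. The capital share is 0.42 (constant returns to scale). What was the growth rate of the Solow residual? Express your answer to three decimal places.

Labor's share = 1 − 0.42 = 0.58.
The capital stock: 0.42 × 3.07 = 1.2894 pp.
The labor force: 0.58 × 0.8 = 0.464 pp.
TFP growth = 3.31 − 1.7534 = 1.5566%.

1.557%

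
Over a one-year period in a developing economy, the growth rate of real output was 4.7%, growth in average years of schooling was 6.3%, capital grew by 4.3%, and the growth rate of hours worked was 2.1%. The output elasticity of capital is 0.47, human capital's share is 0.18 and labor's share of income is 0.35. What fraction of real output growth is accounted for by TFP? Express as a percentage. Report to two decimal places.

Labor's share = 1 − 0.47 − 0.18 = 0.35.
Capital: 0.47 × 4.3 = 2.021 pp.
Average years of schooling: 0.18 × 6.3 = 1.134 pp.
Hours worked: 0.35 × 2.1 = 0.735 pp.
TFP growth = 4.7 − 3.89 = 0.81%.
TFP share of growth = 0.81 / 4.7 × 100 = 17.234%.

17.23%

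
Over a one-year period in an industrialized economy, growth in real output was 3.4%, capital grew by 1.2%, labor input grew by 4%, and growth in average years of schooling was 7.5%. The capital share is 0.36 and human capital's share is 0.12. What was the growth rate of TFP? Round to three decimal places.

Labor's share = 1 − 0.36 − 0.12 = 0.52.
Capital: 0.36 × 1.2 = 0.432 pp.
Average years of schooling: 0.12 × 7.5 = 0.9 pp.
Labor input: 0.52 × 4 = 2.08 pp.
TFP growth = 3.4 − 3.412 = -0.012%.

-0.012%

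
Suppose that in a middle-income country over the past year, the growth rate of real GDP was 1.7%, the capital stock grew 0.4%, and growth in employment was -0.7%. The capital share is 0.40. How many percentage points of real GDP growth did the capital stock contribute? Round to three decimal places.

0.160 pp

Contribution = share × growth = 0.4 × 0.4 = 0.16 pp.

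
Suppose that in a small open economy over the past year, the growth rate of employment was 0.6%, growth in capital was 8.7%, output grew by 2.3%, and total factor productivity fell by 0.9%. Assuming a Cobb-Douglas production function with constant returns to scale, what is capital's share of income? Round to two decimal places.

gY = gA + α·gK + (1−α)·gL, so gY − gA − gL = α(gK − gL).
2.3 + 0.9 − 0.6 = α × (8.7 − 0.6).
2.6 = 8.1 α, so α = 0.321.

α = 0.32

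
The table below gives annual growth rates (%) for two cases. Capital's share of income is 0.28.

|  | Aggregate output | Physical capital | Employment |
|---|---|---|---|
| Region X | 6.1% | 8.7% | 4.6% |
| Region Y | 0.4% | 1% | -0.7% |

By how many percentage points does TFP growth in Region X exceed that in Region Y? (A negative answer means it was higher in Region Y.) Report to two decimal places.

Labor's share = 1 − 0.28 = 0.72.
Region X: TFP = 6.1 − 2.436 − 3.312 = 0.352%.
Region Y: TFP = 0.4 − 0.28 + 0.504 = 0.624%.
Difference = 0.352 − (0.624) = -0.272 pp.

-0.27 percentage points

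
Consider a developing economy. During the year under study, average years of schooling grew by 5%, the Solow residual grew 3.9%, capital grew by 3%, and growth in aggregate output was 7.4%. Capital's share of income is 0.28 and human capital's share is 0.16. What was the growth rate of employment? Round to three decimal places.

Labor's share = 1 − 0.28 − 0.16 = 0.56.
gY = gA + 0.28×3 + 0.16×5 + 0.56×g.
0.56×g = 7.4 − 3.9 − 1.64 = 1.86.
g = 1.86 / 0.56 = 3.32143%.

Employment grew 3.321%.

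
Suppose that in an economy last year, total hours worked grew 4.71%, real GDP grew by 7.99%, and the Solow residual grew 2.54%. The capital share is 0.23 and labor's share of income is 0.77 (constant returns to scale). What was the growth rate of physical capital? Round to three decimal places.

7.927%

Labor's share = 1 − 0.23 = 0.77.
gY = gA + 0.77×4.71 + 0.23×g.
0.23×g = 7.99 − 2.54 − 3.6267 = 1.8233.
g = 1.8233 / 0.23 = 7.92739%.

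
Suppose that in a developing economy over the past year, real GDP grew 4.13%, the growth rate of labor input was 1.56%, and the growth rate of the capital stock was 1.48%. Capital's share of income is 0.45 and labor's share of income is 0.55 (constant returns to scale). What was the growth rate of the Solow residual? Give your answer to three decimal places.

The Solow residual grew 2.606%.

Labor's share = 1 − 0.45 = 0.55.
The capital stock: 0.45 × 1.48 = 0.666 pp.
Labor input: 0.55 × 1.56 = 0.858 pp.
TFP growth = 4.13 − 1.524 = 2.606%.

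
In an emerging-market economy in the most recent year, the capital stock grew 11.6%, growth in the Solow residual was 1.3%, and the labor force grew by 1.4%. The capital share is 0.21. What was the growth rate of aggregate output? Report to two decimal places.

4.84%

Labor's share = 1 − 0.21 = 0.79.
The capital stock: 0.21 × 11.6 = 2.436 pp.
The labor force: 0.79 × 1.4 = 1.106 pp.
Output growth = 1.3 + 3.542 = 4.842%.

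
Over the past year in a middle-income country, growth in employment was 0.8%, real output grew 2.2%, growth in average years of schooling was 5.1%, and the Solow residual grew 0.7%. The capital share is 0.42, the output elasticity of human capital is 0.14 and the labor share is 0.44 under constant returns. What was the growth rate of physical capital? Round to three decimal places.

Physical capital grew 1.033%.

Labor's share = 1 − 0.42 − 0.14 = 0.44.
gY = gA + 0.14×5.1 + 0.44×0.8 + 0.42×g.
0.42×g = 2.2 − 0.7 − 1.066 = 0.434.
g = 0.434 / 0.42 = 1.03333%.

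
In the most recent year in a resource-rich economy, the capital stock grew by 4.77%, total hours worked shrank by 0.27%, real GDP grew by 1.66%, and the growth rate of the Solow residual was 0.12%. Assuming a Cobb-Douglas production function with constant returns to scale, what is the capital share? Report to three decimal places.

gY = gA + α·gK + (1−α)·gL, so gY − gA − gL = α(gK − gL).
1.66 − 0.12 + 0.27 = α × (4.77 − (-0.27)).
1.81 = 5.04 α, so α = 0.35913.

The capital share is 0.359.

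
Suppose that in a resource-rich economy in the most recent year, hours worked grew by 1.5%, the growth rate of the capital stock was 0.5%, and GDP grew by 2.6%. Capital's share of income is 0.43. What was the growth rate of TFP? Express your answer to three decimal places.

1.530%

Labor's share = 1 − 0.43 = 0.57.
The capital stock: 0.43 × 0.5 = 0.215 pp.
Hours worked: 0.57 × 1.5 = 0.855 pp.
TFP growth = 2.6 − 1.07 = 1.53%.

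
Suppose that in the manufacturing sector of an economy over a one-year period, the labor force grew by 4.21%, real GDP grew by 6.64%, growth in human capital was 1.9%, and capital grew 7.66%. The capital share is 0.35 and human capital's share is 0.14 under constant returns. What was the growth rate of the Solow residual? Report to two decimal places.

1.55%

Labor's share = 1 − 0.35 − 0.14 = 0.51.
Capital: 0.35 × 7.66 = 2.681 pp.
Human capital: 0.14 × 1.9 = 0.266 pp.
The labor force: 0.51 × 4.21 = 2.1471 pp.
TFP growth = 6.64 − 5.0941 = 1.5459%.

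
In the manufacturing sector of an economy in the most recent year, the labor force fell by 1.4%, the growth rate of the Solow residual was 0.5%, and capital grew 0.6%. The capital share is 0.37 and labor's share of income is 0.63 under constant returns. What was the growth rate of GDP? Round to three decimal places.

Labor's share = 1 − 0.37 = 0.63.
Capital: 0.37 × 0.6 = 0.222 pp.
The labor force: 0.63 × (-1.4) = -0.882 pp.
Output growth = 0.5 + (-0.66) = -0.16%.

-0.160%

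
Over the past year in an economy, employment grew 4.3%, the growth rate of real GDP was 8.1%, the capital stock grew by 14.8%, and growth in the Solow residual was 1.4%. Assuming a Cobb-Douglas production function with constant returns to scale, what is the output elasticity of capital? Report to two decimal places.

α = 0.23

gY = gA + α·gK + (1−α)·gL, so gY − gA − gL = α(gK − gL).
8.1 − 1.4 − 4.3 = α × (14.8 − 4.3).
2.4 = 10.5 α, so α = 0.2286.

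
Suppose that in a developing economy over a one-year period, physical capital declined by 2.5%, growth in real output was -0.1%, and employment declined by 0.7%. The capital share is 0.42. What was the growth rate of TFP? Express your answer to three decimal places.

1.356%

Labor's share = 1 − 0.42 = 0.58.
Physical capital: 0.42 × (-2.5) = -1.05 pp.
Employment: 0.58 × (-0.7) = -0.406 pp.
TFP growth = -0.1 + 1.456 = 1.356%.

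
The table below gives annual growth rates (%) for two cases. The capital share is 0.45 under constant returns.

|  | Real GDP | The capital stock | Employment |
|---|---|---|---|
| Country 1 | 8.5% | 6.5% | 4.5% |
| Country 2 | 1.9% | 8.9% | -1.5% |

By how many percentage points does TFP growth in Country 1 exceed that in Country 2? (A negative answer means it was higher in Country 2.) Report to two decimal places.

4.38 percentage points

Labor's share = 1 − 0.45 = 0.55.
Country 1: TFP = 8.5 − 2.925 − 2.475 = 3.1%.
Country 2: TFP = 1.9 − 4.005 + 0.825 = -1.28%.
Difference = 3.1 − (-1.28) = 4.38 pp.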